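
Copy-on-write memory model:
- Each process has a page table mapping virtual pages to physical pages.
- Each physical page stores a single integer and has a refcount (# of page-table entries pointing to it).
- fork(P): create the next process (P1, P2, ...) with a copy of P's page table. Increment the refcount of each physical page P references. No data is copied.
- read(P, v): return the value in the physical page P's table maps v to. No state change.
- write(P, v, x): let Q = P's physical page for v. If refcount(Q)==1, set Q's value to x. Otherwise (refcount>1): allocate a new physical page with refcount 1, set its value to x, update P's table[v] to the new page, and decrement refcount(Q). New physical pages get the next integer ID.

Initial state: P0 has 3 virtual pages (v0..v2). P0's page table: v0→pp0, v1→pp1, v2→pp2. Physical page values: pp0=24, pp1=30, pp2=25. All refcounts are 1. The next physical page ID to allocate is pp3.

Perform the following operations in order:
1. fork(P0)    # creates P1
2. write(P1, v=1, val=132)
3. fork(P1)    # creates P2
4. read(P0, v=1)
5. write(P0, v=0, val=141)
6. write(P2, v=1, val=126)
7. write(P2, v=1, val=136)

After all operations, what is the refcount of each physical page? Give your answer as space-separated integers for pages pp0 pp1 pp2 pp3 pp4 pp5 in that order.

Op 1: fork(P0) -> P1. 3 ppages; refcounts: pp0:2 pp1:2 pp2:2
Op 2: write(P1, v1, 132). refcount(pp1)=2>1 -> COPY to pp3. 4 ppages; refcounts: pp0:2 pp1:1 pp2:2 pp3:1
Op 3: fork(P1) -> P2. 4 ppages; refcounts: pp0:3 pp1:1 pp2:3 pp3:2
Op 4: read(P0, v1) -> 30. No state change.
Op 5: write(P0, v0, 141). refcount(pp0)=3>1 -> COPY to pp4. 5 ppages; refcounts: pp0:2 pp1:1 pp2:3 pp3:2 pp4:1
Op 6: write(P2, v1, 126). refcount(pp3)=2>1 -> COPY to pp5. 6 ppages; refcounts: pp0:2 pp1:1 pp2:3 pp3:1 pp4:1 pp5:1
Op 7: write(P2, v1, 136). refcount(pp5)=1 -> write in place. 6 ppages; refcounts: pp0:2 pp1:1 pp2:3 pp3:1 pp4:1 pp5:1

Answer: 2 1 3 1 1 1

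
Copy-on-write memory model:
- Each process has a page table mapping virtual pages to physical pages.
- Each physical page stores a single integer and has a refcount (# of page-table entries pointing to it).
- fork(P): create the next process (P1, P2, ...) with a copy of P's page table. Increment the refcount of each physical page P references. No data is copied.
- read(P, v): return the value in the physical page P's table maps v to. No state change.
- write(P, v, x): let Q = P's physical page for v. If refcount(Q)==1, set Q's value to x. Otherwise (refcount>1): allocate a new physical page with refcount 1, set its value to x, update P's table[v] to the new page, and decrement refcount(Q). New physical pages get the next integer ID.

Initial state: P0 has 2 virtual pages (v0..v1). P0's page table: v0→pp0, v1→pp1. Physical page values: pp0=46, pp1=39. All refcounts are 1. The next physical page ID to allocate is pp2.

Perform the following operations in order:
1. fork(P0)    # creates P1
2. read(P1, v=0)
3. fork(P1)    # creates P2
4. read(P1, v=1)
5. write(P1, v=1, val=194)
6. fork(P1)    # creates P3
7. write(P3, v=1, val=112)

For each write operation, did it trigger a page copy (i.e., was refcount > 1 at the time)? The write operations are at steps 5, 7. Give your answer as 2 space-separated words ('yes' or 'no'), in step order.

Op 1: fork(P0) -> P1. 2 ppages; refcounts: pp0:2 pp1:2
Op 2: read(P1, v0) -> 46. No state change.
Op 3: fork(P1) -> P2. 2 ppages; refcounts: pp0:3 pp1:3
Op 4: read(P1, v1) -> 39. No state change.
Op 5: write(P1, v1, 194). refcount(pp1)=3>1 -> COPY to pp2. 3 ppages; refcounts: pp0:3 pp1:2 pp2:1
Op 6: fork(P1) -> P3. 3 ppages; refcounts: pp0:4 pp1:2 pp2:2
Op 7: write(P3, v1, 112). refcount(pp2)=2>1 -> COPY to pp3. 4 ppages; refcounts: pp0:4 pp1:2 pp2:1 pp3:1

yes yes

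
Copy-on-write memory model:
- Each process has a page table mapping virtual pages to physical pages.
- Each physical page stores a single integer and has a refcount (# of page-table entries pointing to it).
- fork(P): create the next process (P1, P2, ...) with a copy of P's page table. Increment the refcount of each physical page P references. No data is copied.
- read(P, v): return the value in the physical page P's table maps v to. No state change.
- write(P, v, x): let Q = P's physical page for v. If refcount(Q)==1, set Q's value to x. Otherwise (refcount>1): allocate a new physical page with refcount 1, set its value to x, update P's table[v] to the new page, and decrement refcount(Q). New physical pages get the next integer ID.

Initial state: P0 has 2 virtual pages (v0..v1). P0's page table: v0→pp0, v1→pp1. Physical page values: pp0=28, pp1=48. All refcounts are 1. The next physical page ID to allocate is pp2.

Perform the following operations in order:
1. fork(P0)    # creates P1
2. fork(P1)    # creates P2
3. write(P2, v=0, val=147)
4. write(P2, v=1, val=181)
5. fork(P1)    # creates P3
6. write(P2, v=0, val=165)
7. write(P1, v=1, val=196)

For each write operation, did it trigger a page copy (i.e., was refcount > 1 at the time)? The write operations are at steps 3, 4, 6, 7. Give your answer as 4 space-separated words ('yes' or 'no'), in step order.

Op 1: fork(P0) -> P1. 2 ppages; refcounts: pp0:2 pp1:2
Op 2: fork(P1) -> P2. 2 ppages; refcounts: pp0:3 pp1:3
Op 3: write(P2, v0, 147). refcount(pp0)=3>1 -> COPY to pp2. 3 ppages; refcounts: pp0:2 pp1:3 pp2:1
Op 4: write(P2, v1, 181). refcount(pp1)=3>1 -> COPY to pp3. 4 ppages; refcounts: pp0:2 pp1:2 pp2:1 pp3:1
Op 5: fork(P1) -> P3. 4 ppages; refcounts: pp0:3 pp1:3 pp2:1 pp3:1
Op 6: write(P2, v0, 165). refcount(pp2)=1 -> write in place. 4 ppages; refcounts: pp0:3 pp1:3 pp2:1 pp3:1
Op 7: write(P1, v1, 196). refcount(pp1)=3>1 -> COPY to pp4. 5 ppages; refcounts: pp0:3 pp1:2 pp2:1 pp3:1 pp4:1

yes yes no yes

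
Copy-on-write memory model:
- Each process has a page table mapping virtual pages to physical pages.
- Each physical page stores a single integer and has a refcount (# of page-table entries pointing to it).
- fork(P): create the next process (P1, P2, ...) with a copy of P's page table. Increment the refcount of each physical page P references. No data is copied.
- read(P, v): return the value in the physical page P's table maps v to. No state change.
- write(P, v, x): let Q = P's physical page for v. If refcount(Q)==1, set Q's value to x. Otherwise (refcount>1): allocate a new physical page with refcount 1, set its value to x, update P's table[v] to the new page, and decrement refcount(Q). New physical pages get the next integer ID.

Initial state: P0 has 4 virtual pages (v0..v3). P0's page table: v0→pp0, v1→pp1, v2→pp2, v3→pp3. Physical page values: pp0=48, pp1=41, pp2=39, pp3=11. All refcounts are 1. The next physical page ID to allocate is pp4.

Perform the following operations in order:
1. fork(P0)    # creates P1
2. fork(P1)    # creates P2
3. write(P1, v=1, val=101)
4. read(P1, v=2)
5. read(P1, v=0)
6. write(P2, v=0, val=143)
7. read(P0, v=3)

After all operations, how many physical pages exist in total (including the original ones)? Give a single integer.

Answer: 6

Derivation:
Op 1: fork(P0) -> P1. 4 ppages; refcounts: pp0:2 pp1:2 pp2:2 pp3:2
Op 2: fork(P1) -> P2. 4 ppages; refcounts: pp0:3 pp1:3 pp2:3 pp3:3
Op 3: write(P1, v1, 101). refcount(pp1)=3>1 -> COPY to pp4. 5 ppages; refcounts: pp0:3 pp1:2 pp2:3 pp3:3 pp4:1
Op 4: read(P1, v2) -> 39. No state change.
Op 5: read(P1, v0) -> 48. No state change.
Op 6: write(P2, v0, 143). refcount(pp0)=3>1 -> COPY to pp5. 6 ppages; refcounts: pp0:2 pp1:2 pp2:3 pp3:3 pp4:1 pp5:1
Op 7: read(P0, v3) -> 11. No state change.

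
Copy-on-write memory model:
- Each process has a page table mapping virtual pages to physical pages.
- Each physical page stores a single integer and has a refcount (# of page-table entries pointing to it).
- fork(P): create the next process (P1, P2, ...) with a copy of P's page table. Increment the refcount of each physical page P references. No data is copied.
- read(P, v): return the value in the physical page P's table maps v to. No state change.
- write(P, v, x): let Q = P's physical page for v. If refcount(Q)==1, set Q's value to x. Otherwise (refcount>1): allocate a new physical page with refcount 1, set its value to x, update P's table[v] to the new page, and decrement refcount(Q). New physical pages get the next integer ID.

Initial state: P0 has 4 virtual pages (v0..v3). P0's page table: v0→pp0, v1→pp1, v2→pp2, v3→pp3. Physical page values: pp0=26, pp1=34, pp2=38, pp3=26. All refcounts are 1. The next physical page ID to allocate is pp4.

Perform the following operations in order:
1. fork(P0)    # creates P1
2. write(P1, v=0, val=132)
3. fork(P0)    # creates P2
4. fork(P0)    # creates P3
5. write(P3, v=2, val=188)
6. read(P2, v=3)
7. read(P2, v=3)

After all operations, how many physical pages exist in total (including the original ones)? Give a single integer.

Answer: 6

Derivation:
Op 1: fork(P0) -> P1. 4 ppages; refcounts: pp0:2 pp1:2 pp2:2 pp3:2
Op 2: write(P1, v0, 132). refcount(pp0)=2>1 -> COPY to pp4. 5 ppages; refcounts: pp0:1 pp1:2 pp2:2 pp3:2 pp4:1
Op 3: fork(P0) -> P2. 5 ppages; refcounts: pp0:2 pp1:3 pp2:3 pp3:3 pp4:1
Op 4: fork(P0) -> P3. 5 ppages; refcounts: pp0:3 pp1:4 pp2:4 pp3:4 pp4:1
Op 5: write(P3, v2, 188). refcount(pp2)=4>1 -> COPY to pp5. 6 ppages; refcounts: pp0:3 pp1:4 pp2:3 pp3:4 pp4:1 pp5:1
Op 6: read(P2, v3) -> 26. No state change.
Op 7: read(P2, v3) -> 26. No state change.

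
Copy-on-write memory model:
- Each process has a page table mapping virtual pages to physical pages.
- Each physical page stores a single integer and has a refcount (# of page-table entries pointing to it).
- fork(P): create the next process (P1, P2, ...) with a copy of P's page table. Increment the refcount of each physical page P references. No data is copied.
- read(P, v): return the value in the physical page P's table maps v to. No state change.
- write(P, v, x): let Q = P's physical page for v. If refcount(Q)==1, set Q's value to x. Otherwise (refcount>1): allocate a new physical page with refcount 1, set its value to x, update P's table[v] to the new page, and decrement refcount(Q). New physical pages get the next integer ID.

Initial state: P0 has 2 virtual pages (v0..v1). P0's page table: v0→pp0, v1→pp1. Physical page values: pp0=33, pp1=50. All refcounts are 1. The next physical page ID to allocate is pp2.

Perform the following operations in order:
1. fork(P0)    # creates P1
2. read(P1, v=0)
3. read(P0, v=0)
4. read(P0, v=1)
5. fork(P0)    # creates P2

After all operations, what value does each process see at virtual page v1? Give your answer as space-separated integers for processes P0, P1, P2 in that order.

Op 1: fork(P0) -> P1. 2 ppages; refcounts: pp0:2 pp1:2
Op 2: read(P1, v0) -> 33. No state change.
Op 3: read(P0, v0) -> 33. No state change.
Op 4: read(P0, v1) -> 50. No state change.
Op 5: fork(P0) -> P2. 2 ppages; refcounts: pp0:3 pp1:3
P0: v1 -> pp1 = 50
P1: v1 -> pp1 = 50
P2: v1 -> pp1 = 50

Answer: 50 50 50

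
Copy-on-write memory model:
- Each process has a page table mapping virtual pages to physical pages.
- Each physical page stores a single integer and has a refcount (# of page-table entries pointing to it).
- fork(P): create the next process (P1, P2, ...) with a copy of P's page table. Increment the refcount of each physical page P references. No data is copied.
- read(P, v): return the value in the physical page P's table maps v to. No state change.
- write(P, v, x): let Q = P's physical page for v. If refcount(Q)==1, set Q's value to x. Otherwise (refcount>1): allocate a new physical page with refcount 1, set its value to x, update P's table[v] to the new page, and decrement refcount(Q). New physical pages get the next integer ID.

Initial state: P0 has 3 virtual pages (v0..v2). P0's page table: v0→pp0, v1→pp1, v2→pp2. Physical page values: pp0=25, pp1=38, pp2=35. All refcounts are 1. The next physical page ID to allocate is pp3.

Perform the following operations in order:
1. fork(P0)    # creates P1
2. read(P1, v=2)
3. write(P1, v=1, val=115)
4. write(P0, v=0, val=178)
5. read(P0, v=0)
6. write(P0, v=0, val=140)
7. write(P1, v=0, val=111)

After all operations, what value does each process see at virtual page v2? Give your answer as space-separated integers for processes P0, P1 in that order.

Op 1: fork(P0) -> P1. 3 ppages; refcounts: pp0:2 pp1:2 pp2:2
Op 2: read(P1, v2) -> 35. No state change.
Op 3: write(P1, v1, 115). refcount(pp1)=2>1 -> COPY to pp3. 4 ppages; refcounts: pp0:2 pp1:1 pp2:2 pp3:1
Op 4: write(P0, v0, 178). refcount(pp0)=2>1 -> COPY to pp4. 5 ppages; refcounts: pp0:1 pp1:1 pp2:2 pp3:1 pp4:1
Op 5: read(P0, v0) -> 178. No state change.
Op 6: write(P0, v0, 140). refcount(pp4)=1 -> write in place. 5 ppages; refcounts: pp0:1 pp1:1 pp2:2 pp3:1 pp4:1
Op 7: write(P1, v0, 111). refcount(pp0)=1 -> write in place. 5 ppages; refcounts: pp0:1 pp1:1 pp2:2 pp3:1 pp4:1
P0: v2 -> pp2 = 35
P1: v2 -> pp2 = 35

Answer: 35 35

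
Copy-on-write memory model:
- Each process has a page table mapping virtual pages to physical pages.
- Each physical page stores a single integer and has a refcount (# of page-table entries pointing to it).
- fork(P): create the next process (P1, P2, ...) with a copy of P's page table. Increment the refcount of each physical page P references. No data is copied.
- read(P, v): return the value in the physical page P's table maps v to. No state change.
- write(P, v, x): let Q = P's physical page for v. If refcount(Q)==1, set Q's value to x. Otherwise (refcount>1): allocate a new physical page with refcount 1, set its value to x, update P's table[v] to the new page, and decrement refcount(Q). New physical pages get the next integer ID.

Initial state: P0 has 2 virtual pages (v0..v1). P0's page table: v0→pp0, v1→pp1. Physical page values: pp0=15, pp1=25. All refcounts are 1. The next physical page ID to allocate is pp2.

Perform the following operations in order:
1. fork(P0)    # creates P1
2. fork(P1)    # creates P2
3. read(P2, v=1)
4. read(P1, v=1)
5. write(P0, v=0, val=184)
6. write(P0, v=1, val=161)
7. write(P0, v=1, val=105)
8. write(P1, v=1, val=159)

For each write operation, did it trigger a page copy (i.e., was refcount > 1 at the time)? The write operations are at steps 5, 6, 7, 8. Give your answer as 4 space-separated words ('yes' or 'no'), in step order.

Op 1: fork(P0) -> P1. 2 ppages; refcounts: pp0:2 pp1:2
Op 2: fork(P1) -> P2. 2 ppages; refcounts: pp0:3 pp1:3
Op 3: read(P2, v1) -> 25. No state change.
Op 4: read(P1, v1) -> 25. No state change.
Op 5: write(P0, v0, 184). refcount(pp0)=3>1 -> COPY to pp2. 3 ppages; refcounts: pp0:2 pp1:3 pp2:1
Op 6: write(P0, v1, 161). refcount(pp1)=3>1 -> COPY to pp3. 4 ppages; refcounts: pp0:2 pp1:2 pp2:1 pp3:1
Op 7: write(P0, v1, 105). refcount(pp3)=1 -> write in place. 4 ppages; refcounts: pp0:2 pp1:2 pp2:1 pp3:1
Op 8: write(P1, v1, 159). refcount(pp1)=2>1 -> COPY to pp4. 5 ppages; refcounts: pp0:2 pp1:1 pp2:1 pp3:1 pp4:1

yes yes no yes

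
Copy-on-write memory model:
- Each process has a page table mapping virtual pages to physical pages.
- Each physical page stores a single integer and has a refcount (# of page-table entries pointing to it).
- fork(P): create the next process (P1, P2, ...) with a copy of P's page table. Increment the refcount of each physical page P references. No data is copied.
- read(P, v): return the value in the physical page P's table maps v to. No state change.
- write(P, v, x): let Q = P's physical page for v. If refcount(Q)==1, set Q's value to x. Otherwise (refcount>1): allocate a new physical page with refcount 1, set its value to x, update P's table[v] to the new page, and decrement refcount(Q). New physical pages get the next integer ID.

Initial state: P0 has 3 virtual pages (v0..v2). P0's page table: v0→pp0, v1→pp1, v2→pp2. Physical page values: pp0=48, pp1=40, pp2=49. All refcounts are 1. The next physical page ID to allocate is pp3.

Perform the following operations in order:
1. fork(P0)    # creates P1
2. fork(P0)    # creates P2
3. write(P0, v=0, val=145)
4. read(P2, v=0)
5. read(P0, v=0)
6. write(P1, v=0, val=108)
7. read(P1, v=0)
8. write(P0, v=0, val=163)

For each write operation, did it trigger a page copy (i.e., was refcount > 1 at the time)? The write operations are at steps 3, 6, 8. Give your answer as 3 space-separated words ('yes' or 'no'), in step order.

Op 1: fork(P0) -> P1. 3 ppages; refcounts: pp0:2 pp1:2 pp2:2
Op 2: fork(P0) -> P2. 3 ppages; refcounts: pp0:3 pp1:3 pp2:3
Op 3: write(P0, v0, 145). refcount(pp0)=3>1 -> COPY to pp3. 4 ppages; refcounts: pp0:2 pp1:3 pp2:3 pp3:1
Op 4: read(P2, v0) -> 48. No state change.
Op 5: read(P0, v0) -> 145. No state change.
Op 6: write(P1, v0, 108). refcount(pp0)=2>1 -> COPY to pp4. 5 ppages; refcounts: pp0:1 pp1:3 pp2:3 pp3:1 pp4:1
Op 7: read(P1, v0) -> 108. No state change.
Op 8: write(P0, v0, 163). refcount(pp3)=1 -> write in place. 5 ppages; refcounts: pp0:1 pp1:3 pp2:3 pp3:1 pp4:1

yes yes no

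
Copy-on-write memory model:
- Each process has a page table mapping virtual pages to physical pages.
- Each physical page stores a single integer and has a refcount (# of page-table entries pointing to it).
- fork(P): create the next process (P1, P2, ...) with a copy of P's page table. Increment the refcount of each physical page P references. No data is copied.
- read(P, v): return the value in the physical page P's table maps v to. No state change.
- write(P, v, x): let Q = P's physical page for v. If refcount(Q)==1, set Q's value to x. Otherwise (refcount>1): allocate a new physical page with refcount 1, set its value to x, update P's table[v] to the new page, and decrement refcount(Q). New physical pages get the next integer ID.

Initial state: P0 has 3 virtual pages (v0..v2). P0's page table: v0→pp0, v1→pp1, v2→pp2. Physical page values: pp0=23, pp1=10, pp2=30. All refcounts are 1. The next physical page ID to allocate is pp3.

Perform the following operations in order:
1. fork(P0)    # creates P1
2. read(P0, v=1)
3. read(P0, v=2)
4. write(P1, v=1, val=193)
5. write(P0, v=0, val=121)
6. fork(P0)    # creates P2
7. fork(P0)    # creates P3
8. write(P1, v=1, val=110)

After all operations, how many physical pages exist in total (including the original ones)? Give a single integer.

Op 1: fork(P0) -> P1. 3 ppages; refcounts: pp0:2 pp1:2 pp2:2
Op 2: read(P0, v1) -> 10. No state change.
Op 3: read(P0, v2) -> 30. No state change.
Op 4: write(P1, v1, 193). refcount(pp1)=2>1 -> COPY to pp3. 4 ppages; refcounts: pp0:2 pp1:1 pp2:2 pp3:1
Op 5: write(P0, v0, 121). refcount(pp0)=2>1 -> COPY to pp4. 5 ppages; refcounts: pp0:1 pp1:1 pp2:2 pp3:1 pp4:1
Op 6: fork(P0) -> P2. 5 ppages; refcounts: pp0:1 pp1:2 pp2:3 pp3:1 pp4:2
Op 7: fork(P0) -> P3. 5 ppages; refcounts: pp0:1 pp1:3 pp2:4 pp3:1 pp4:3
Op 8: write(P1, v1, 110). refcount(pp3)=1 -> write in place. 5 ppages; refcounts: pp0:1 pp1:3 pp2:4 pp3:1 pp4:3

Answer: 5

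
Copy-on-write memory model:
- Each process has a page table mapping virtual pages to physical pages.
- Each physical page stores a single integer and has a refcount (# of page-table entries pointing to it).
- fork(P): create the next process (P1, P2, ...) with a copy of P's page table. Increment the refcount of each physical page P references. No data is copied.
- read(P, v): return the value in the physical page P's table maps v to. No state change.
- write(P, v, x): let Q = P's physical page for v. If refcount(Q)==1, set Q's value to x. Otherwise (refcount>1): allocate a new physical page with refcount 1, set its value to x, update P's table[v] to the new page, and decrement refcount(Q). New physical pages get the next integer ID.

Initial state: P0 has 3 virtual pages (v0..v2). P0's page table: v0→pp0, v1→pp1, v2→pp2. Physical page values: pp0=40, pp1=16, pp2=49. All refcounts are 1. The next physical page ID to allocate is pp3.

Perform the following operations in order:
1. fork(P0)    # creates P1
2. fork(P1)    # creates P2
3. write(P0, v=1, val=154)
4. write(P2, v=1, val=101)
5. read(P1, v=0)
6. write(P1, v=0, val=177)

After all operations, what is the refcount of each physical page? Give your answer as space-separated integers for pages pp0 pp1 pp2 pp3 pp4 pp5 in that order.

Answer: 2 1 3 1 1 1

Derivation:
Op 1: fork(P0) -> P1. 3 ppages; refcounts: pp0:2 pp1:2 pp2:2
Op 2: fork(P1) -> P2. 3 ppages; refcounts: pp0:3 pp1:3 pp2:3
Op 3: write(P0, v1, 154). refcount(pp1)=3>1 -> COPY to pp3. 4 ppages; refcounts: pp0:3 pp1:2 pp2:3 pp3:1
Op 4: write(P2, v1, 101). refcount(pp1)=2>1 -> COPY to pp4. 5 ppages; refcounts: pp0:3 pp1:1 pp2:3 pp3:1 pp4:1
Op 5: read(P1, v0) -> 40. No state change.
Op 6: write(P1, v0, 177). refcount(pp0)=3>1 -> COPY to pp5. 6 ppages; refcounts: pp0:2 pp1:1 pp2:3 pp3:1 pp4:1 pp5:1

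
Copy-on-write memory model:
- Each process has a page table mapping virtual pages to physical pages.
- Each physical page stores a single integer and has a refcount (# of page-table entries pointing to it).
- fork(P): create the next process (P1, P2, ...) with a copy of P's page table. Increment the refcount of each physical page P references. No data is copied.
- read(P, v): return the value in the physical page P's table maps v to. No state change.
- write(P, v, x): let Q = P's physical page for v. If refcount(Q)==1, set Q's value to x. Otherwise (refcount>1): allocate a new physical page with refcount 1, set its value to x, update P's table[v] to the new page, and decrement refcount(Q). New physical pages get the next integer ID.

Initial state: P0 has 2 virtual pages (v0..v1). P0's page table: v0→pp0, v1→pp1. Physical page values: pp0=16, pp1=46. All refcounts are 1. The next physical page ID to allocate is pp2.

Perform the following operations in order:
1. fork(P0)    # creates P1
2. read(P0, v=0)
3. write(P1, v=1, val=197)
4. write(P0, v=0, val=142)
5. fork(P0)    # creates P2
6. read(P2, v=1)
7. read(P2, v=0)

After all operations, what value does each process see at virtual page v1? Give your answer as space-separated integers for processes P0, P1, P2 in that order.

Answer: 46 197 46

Derivation:
Op 1: fork(P0) -> P1. 2 ppages; refcounts: pp0:2 pp1:2
Op 2: read(P0, v0) -> 16. No state change.
Op 3: write(P1, v1, 197). refcount(pp1)=2>1 -> COPY to pp2. 3 ppages; refcounts: pp0:2 pp1:1 pp2:1
Op 4: write(P0, v0, 142). refcount(pp0)=2>1 -> COPY to pp3. 4 ppages; refcounts: pp0:1 pp1:1 pp2:1 pp3:1
Op 5: fork(P0) -> P2. 4 ppages; refcounts: pp0:1 pp1:2 pp2:1 pp3:2
Op 6: read(P2, v1) -> 46. No state change.
Op 7: read(P2, v0) -> 142. No state change.
P0: v1 -> pp1 = 46
P1: v1 -> pp2 = 197
P2: v1 -> pp1 = 46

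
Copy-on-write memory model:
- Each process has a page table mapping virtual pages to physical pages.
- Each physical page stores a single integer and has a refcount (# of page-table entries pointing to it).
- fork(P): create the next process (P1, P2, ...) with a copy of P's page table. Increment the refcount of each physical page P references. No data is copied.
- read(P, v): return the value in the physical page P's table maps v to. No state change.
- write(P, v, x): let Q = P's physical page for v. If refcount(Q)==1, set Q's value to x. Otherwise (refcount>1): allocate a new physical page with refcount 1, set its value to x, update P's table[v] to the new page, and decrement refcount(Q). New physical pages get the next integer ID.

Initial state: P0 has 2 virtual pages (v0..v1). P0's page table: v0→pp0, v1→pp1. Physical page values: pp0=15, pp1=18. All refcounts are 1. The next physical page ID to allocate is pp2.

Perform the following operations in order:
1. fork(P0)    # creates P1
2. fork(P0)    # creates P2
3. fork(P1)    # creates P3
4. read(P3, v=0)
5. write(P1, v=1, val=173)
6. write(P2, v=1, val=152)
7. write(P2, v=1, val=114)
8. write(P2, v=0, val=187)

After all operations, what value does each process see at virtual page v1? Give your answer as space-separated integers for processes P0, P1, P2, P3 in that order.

Answer: 18 173 114 18

Derivation:
Op 1: fork(P0) -> P1. 2 ppages; refcounts: pp0:2 pp1:2
Op 2: fork(P0) -> P2. 2 ppages; refcounts: pp0:3 pp1:3
Op 3: fork(P1) -> P3. 2 ppages; refcounts: pp0:4 pp1:4
Op 4: read(P3, v0) -> 15. No state change.
Op 5: write(P1, v1, 173). refcount(pp1)=4>1 -> COPY to pp2. 3 ppages; refcounts: pp0:4 pp1:3 pp2:1
Op 6: write(P2, v1, 152). refcount(pp1)=3>1 -> COPY to pp3. 4 ppages; refcounts: pp0:4 pp1:2 pp2:1 pp3:1
Op 7: write(P2, v1, 114). refcount(pp3)=1 -> write in place. 4 ppages; refcounts: pp0:4 pp1:2 pp2:1 pp3:1
Op 8: write(P2, v0, 187). refcount(pp0)=4>1 -> COPY to pp4. 5 ppages; refcounts: pp0:3 pp1:2 pp2:1 pp3:1 pp4:1
P0: v1 -> pp1 = 18
P1: v1 -> pp2 = 173
P2: v1 -> pp3 = 114
P3: v1 -> pp1 = 18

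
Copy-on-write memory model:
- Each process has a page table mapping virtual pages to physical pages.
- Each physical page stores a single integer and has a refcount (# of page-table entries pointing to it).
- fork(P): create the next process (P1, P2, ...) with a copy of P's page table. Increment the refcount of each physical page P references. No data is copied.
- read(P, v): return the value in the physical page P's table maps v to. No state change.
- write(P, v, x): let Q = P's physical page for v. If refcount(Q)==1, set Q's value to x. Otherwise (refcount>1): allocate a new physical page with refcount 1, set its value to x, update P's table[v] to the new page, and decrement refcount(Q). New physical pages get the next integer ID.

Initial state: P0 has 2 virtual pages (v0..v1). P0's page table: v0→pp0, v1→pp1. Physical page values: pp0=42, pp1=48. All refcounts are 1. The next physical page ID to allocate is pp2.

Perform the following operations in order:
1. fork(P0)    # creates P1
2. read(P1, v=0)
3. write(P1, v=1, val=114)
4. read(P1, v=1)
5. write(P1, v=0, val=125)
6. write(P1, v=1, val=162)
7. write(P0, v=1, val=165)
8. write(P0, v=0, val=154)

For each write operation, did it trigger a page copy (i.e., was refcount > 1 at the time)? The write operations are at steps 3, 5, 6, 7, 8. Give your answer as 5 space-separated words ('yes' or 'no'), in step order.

Op 1: fork(P0) -> P1. 2 ppages; refcounts: pp0:2 pp1:2
Op 2: read(P1, v0) -> 42. No state change.
Op 3: write(P1, v1, 114). refcount(pp1)=2>1 -> COPY to pp2. 3 ppages; refcounts: pp0:2 pp1:1 pp2:1
Op 4: read(P1, v1) -> 114. No state change.
Op 5: write(P1, v0, 125). refcount(pp0)=2>1 -> COPY to pp3. 4 ppages; refcounts: pp0:1 pp1:1 pp2:1 pp3:1
Op 6: write(P1, v1, 162). refcount(pp2)=1 -> write in place. 4 ppages; refcounts: pp0:1 pp1:1 pp2:1 pp3:1
Op 7: write(P0, v1, 165). refcount(pp1)=1 -> write in place. 4 ppages; refcounts: pp0:1 pp1:1 pp2:1 pp3:1
Op 8: write(P0, v0, 154). refcount(pp0)=1 -> write in place. 4 ppages; refcounts: pp0:1 pp1:1 pp2:1 pp3:1

yes yes no no no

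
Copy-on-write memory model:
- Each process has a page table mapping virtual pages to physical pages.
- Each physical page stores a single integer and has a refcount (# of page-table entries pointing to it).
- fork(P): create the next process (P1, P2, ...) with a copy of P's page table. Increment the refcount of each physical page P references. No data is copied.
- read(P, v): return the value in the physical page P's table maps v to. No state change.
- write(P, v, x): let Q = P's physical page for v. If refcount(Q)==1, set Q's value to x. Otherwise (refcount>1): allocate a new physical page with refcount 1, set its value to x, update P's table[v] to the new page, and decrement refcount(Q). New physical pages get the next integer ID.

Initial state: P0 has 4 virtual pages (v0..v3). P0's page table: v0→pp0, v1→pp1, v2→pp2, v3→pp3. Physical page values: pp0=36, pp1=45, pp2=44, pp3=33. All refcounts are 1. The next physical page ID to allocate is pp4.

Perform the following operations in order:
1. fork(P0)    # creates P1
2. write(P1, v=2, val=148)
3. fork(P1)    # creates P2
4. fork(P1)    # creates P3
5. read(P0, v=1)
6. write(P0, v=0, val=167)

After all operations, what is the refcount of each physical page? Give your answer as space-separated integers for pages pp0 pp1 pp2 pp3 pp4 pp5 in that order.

Answer: 3 4 1 4 3 1

Derivation:
Op 1: fork(P0) -> P1. 4 ppages; refcounts: pp0:2 pp1:2 pp2:2 pp3:2
Op 2: write(P1, v2, 148). refcount(pp2)=2>1 -> COPY to pp4. 5 ppages; refcounts: pp0:2 pp1:2 pp2:1 pp3:2 pp4:1
Op 3: fork(P1) -> P2. 5 ppages; refcounts: pp0:3 pp1:3 pp2:1 pp3:3 pp4:2
Op 4: fork(P1) -> P3. 5 ppages; refcounts: pp0:4 pp1:4 pp2:1 pp3:4 pp4:3
Op 5: read(P0, v1) -> 45. No state change.
Op 6: write(P0, v0, 167). refcount(pp0)=4>1 -> COPY to pp5. 6 ppages; refcounts: pp0:3 pp1:4 pp2:1 pp3:4 pp4:3 pp5:1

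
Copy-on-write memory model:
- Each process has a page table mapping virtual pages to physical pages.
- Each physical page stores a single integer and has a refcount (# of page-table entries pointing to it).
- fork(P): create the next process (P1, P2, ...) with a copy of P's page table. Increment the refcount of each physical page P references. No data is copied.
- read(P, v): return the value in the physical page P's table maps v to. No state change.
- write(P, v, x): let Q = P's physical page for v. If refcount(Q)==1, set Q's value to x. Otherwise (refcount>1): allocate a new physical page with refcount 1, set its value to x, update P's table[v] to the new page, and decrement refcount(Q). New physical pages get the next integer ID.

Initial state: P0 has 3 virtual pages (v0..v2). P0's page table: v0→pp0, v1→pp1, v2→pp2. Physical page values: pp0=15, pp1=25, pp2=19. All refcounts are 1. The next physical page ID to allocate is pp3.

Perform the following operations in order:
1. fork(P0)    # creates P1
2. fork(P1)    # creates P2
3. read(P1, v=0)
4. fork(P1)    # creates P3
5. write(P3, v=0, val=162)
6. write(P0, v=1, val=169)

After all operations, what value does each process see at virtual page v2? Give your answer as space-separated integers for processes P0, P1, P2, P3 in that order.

Op 1: fork(P0) -> P1. 3 ppages; refcounts: pp0:2 pp1:2 pp2:2
Op 2: fork(P1) -> P2. 3 ppages; refcounts: pp0:3 pp1:3 pp2:3
Op 3: read(P1, v0) -> 15. No state change.
Op 4: fork(P1) -> P3. 3 ppages; refcounts: pp0:4 pp1:4 pp2:4
Op 5: write(P3, v0, 162). refcount(pp0)=4>1 -> COPY to pp3. 4 ppages; refcounts: pp0:3 pp1:4 pp2:4 pp3:1
Op 6: write(P0, v1, 169). refcount(pp1)=4>1 -> COPY to pp4. 5 ppages; refcounts: pp0:3 pp1:3 pp2:4 pp3:1 pp4:1
P0: v2 -> pp2 = 19
P1: v2 -> pp2 = 19
P2: v2 -> pp2 = 19
P3: v2 -> pp2 = 19

Answer: 19 19 19 19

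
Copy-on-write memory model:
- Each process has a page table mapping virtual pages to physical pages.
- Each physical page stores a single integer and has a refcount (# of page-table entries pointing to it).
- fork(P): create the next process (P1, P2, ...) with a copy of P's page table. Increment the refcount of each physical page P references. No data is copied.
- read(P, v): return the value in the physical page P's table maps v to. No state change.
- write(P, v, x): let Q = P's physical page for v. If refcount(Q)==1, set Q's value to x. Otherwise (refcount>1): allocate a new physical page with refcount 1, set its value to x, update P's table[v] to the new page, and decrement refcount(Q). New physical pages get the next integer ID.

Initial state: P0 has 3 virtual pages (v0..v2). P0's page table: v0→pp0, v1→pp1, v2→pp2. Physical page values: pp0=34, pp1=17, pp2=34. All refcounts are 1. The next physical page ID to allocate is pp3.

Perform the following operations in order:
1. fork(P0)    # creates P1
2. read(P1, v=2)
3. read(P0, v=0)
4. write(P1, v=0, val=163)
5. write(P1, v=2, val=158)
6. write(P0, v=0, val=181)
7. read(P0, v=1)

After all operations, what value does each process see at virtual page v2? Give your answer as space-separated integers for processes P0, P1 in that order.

Op 1: fork(P0) -> P1. 3 ppages; refcounts: pp0:2 pp1:2 pp2:2
Op 2: read(P1, v2) -> 34. No state change.
Op 3: read(P0, v0) -> 34. No state change.
Op 4: write(P1, v0, 163). refcount(pp0)=2>1 -> COPY to pp3. 4 ppages; refcounts: pp0:1 pp1:2 pp2:2 pp3:1
Op 5: write(P1, v2, 158). refcount(pp2)=2>1 -> COPY to pp4. 5 ppages; refcounts: pp0:1 pp1:2 pp2:1 pp3:1 pp4:1
Op 6: write(P0, v0, 181). refcount(pp0)=1 -> write in place. 5 ppages; refcounts: pp0:1 pp1:2 pp2:1 pp3:1 pp4:1
Op 7: read(P0, v1) -> 17. No state change.
P0: v2 -> pp2 = 34
P1: v2 -> pp4 = 158

Answer: 34 158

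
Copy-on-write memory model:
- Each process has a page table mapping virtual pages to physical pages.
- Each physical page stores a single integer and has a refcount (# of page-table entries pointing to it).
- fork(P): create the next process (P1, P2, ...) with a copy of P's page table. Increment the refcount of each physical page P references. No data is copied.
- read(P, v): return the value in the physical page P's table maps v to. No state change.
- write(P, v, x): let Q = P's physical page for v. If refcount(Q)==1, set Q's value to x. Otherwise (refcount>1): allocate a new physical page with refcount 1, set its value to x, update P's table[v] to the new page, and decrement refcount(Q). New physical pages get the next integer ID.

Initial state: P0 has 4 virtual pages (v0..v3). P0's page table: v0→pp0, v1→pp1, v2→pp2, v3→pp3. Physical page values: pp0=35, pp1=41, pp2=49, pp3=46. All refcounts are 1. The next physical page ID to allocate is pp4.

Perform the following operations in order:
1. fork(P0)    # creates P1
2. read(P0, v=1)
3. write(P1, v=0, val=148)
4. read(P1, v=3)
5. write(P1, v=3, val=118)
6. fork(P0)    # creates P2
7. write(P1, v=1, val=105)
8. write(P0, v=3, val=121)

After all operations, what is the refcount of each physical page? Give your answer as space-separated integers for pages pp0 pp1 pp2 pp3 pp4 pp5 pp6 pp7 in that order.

Answer: 2 2 3 1 1 1 1 1

Derivation:
Op 1: fork(P0) -> P1. 4 ppages; refcounts: pp0:2 pp1:2 pp2:2 pp3:2
Op 2: read(P0, v1) -> 41. No state change.
Op 3: write(P1, v0, 148). refcount(pp0)=2>1 -> COPY to pp4. 5 ppages; refcounts: pp0:1 pp1:2 pp2:2 pp3:2 pp4:1
Op 4: read(P1, v3) -> 46. No state change.
Op 5: write(P1, v3, 118). refcount(pp3)=2>1 -> COPY to pp5. 6 ppages; refcounts: pp0:1 pp1:2 pp2:2 pp3:1 pp4:1 pp5:1
Op 6: fork(P0) -> P2. 6 ppages; refcounts: pp0:2 pp1:3 pp2:3 pp3:2 pp4:1 pp5:1
Op 7: write(P1, v1, 105). refcount(pp1)=3>1 -> COPY to pp6. 7 ppages; refcounts: pp0:2 pp1:2 pp2:3 pp3:2 pp4:1 pp5:1 pp6:1
Op 8: write(P0, v3, 121). refcount(pp3)=2>1 -> COPY to pp7. 8 ppages; refcounts: pp0:2 pp1:2 pp2:3 pp3:1 pp4:1 pp5:1 pp6:1 pp7:1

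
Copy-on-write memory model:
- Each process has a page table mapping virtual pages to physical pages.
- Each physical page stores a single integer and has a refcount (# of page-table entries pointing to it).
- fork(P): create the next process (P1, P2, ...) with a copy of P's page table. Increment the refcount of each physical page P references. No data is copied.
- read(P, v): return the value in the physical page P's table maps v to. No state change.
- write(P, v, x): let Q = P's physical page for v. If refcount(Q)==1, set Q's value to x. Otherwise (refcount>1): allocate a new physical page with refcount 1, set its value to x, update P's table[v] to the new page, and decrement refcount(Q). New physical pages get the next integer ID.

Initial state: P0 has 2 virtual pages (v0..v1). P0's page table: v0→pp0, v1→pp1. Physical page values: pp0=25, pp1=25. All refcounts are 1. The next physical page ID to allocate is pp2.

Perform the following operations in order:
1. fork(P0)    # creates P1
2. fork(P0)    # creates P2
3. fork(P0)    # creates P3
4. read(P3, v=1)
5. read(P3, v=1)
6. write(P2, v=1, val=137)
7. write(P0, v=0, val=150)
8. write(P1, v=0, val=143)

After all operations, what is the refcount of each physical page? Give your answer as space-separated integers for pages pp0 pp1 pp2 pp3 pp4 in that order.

Op 1: fork(P0) -> P1. 2 ppages; refcounts: pp0:2 pp1:2
Op 2: fork(P0) -> P2. 2 ppages; refcounts: pp0:3 pp1:3
Op 3: fork(P0) -> P3. 2 ppages; refcounts: pp0:4 pp1:4
Op 4: read(P3, v1) -> 25. No state change.
Op 5: read(P3, v1) -> 25. No state change.
Op 6: write(P2, v1, 137). refcount(pp1)=4>1 -> COPY to pp2. 3 ppages; refcounts: pp0:4 pp1:3 pp2:1
Op 7: write(P0, v0, 150). refcount(pp0)=4>1 -> COPY to pp3. 4 ppages; refcounts: pp0:3 pp1:3 pp2:1 pp3:1
Op 8: write(P1, v0, 143). refcount(pp0)=3>1 -> COPY to pp4. 5 ppages; refcounts: pp0:2 pp1:3 pp2:1 pp3:1 pp4:1

Answer: 2 3 1 1 1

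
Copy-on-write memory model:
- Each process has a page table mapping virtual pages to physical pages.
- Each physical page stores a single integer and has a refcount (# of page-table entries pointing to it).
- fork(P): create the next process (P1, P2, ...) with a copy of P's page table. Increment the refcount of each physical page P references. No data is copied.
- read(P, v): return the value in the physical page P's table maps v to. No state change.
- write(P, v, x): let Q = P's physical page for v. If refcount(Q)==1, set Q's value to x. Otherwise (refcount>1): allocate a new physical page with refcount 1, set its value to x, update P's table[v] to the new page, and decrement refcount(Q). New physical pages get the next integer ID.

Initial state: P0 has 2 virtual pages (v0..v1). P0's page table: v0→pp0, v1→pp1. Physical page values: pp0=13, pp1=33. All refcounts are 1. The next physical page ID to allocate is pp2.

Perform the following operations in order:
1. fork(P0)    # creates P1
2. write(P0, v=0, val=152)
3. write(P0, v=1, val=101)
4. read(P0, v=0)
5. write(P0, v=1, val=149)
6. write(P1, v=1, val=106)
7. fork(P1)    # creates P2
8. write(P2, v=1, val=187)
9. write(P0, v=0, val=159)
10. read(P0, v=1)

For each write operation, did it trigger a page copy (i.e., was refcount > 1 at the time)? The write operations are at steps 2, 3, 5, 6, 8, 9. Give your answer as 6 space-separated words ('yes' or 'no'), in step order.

Op 1: fork(P0) -> P1. 2 ppages; refcounts: pp0:2 pp1:2
Op 2: write(P0, v0, 152). refcount(pp0)=2>1 -> COPY to pp2. 3 ppages; refcounts: pp0:1 pp1:2 pp2:1
Op 3: write(P0, v1, 101). refcount(pp1)=2>1 -> COPY to pp3. 4 ppages; refcounts: pp0:1 pp1:1 pp2:1 pp3:1
Op 4: read(P0, v0) -> 152. No state change.
Op 5: write(P0, v1, 149). refcount(pp3)=1 -> write in place. 4 ppages; refcounts: pp0:1 pp1:1 pp2:1 pp3:1
Op 6: write(P1, v1, 106). refcount(pp1)=1 -> write in place. 4 ppages; refcounts: pp0:1 pp1:1 pp2:1 pp3:1
Op 7: fork(P1) -> P2. 4 ppages; refcounts: pp0:2 pp1:2 pp2:1 pp3:1
Op 8: write(P2, v1, 187). refcount(pp1)=2>1 -> COPY to pp4. 5 ppages; refcounts: pp0:2 pp1:1 pp2:1 pp3:1 pp4:1
Op 9: write(P0, v0, 159). refcount(pp2)=1 -> write in place. 5 ppages; refcounts: pp0:2 pp1:1 pp2:1 pp3:1 pp4:1
Op 10: read(P0, v1) -> 149. No state change.

yes yes no no yes no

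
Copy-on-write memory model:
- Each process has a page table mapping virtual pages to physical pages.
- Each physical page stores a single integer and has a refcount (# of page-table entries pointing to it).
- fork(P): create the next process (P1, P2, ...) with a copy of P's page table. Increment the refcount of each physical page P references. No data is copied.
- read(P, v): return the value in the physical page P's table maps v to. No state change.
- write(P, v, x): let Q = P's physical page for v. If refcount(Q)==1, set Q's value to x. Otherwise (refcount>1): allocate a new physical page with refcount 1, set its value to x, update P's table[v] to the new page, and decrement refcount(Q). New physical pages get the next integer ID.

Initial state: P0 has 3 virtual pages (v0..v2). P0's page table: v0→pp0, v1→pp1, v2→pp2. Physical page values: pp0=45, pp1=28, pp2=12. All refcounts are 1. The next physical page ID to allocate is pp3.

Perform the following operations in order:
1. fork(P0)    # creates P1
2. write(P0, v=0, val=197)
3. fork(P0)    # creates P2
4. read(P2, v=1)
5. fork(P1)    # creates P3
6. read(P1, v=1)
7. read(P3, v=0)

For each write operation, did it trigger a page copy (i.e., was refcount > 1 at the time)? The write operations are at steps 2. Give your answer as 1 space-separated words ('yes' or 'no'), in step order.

Op 1: fork(P0) -> P1. 3 ppages; refcounts: pp0:2 pp1:2 pp2:2
Op 2: write(P0, v0, 197). refcount(pp0)=2>1 -> COPY to pp3. 4 ppages; refcounts: pp0:1 pp1:2 pp2:2 pp3:1
Op 3: fork(P0) -> P2. 4 ppages; refcounts: pp0:1 pp1:3 pp2:3 pp3:2
Op 4: read(P2, v1) -> 28. No state change.
Op 5: fork(P1) -> P3. 4 ppages; refcounts: pp0:2 pp1:4 pp2:4 pp3:2
Op 6: read(P1, v1) -> 28. No state change.
Op 7: read(P3, v0) -> 45. No state change.

yes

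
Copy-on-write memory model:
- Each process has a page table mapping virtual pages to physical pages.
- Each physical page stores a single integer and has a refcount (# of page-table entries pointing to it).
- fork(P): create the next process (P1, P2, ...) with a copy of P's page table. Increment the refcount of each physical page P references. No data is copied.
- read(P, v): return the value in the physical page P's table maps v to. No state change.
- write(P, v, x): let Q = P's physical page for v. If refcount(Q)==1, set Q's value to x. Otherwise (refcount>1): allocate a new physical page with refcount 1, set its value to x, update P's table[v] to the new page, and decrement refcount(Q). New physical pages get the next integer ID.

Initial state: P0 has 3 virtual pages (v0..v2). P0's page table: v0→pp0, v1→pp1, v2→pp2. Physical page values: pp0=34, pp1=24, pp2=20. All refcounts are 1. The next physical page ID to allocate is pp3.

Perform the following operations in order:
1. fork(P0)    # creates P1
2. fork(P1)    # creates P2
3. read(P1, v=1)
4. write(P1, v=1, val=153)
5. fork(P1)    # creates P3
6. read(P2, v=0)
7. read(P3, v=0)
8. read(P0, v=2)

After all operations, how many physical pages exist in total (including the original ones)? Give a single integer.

Answer: 4

Derivation:
Op 1: fork(P0) -> P1. 3 ppages; refcounts: pp0:2 pp1:2 pp2:2
Op 2: fork(P1) -> P2. 3 ppages; refcounts: pp0:3 pp1:3 pp2:3
Op 3: read(P1, v1) -> 24. No state change.
Op 4: write(P1, v1, 153). refcount(pp1)=3>1 -> COPY to pp3. 4 ppages; refcounts: pp0:3 pp1:2 pp2:3 pp3:1
Op 5: fork(P1) -> P3. 4 ppages; refcounts: pp0:4 pp1:2 pp2:4 pp3:2
Op 6: read(P2, v0) -> 34. No state change.
Op 7: read(P3, v0) -> 34. No state change.
Op 8: read(P0, v2) -> 20. No state change.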